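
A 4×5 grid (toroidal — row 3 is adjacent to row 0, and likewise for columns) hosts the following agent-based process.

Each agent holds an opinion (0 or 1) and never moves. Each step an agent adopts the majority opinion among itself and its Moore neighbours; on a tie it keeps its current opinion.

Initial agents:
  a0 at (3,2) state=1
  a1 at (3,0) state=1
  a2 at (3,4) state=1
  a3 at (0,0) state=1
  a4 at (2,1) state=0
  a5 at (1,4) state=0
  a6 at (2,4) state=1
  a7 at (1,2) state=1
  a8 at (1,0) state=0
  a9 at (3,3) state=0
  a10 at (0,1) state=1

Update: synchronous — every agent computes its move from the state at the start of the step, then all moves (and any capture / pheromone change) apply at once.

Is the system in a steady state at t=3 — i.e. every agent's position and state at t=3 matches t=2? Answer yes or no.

t=1: a0@(3,2):1 a1@(3,0):1 a2@(3,4):1 a3@(0,0):1 a4@(2,1):1 a5@(1,4):0 a6@(2,4):1 a7@(1,2):1 a8@(1,0):0 a9@(3,3):1 a10@(0,1):1
t=2: a0@(3,2):1 a1@(3,0):1 a2@(3,4):1 a3@(0,0):1 a4@(2,1):1 a5@(1,4):0 a6@(2,4):1 a7@(1,2):1 a8@(1,0):1 a9@(3,3):1 a10@(0,1):1
t=3: a0@(3,2):1 a1@(3,0):1 a2@(3,4):1 a3@(0,0):1 a4@(2,1):1 a5@(1,4):1 a6@(2,4):1 a7@(1,2):1 a8@(1,0):1 a9@(3,3):1 a10@(0,1):1

no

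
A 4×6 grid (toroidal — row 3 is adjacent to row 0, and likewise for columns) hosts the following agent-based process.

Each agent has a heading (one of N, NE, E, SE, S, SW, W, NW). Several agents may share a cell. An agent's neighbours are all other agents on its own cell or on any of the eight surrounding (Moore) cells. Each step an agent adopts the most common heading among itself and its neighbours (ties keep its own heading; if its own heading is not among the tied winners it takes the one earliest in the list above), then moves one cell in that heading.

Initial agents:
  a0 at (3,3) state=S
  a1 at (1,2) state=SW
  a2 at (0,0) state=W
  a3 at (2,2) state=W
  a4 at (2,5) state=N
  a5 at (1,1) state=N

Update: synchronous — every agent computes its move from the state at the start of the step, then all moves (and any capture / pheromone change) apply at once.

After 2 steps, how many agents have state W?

t=1: a0@(0,3):S a1@(2,1):SW a2@(0,5):W a3@(2,1):W a4@(1,5):N a5@(1,0):W
t=2: a0@(1,3):S a1@(2,0):W a2@(0,4):W a3@(2,0):W a4@(1,4):W a5@(1,5):W

5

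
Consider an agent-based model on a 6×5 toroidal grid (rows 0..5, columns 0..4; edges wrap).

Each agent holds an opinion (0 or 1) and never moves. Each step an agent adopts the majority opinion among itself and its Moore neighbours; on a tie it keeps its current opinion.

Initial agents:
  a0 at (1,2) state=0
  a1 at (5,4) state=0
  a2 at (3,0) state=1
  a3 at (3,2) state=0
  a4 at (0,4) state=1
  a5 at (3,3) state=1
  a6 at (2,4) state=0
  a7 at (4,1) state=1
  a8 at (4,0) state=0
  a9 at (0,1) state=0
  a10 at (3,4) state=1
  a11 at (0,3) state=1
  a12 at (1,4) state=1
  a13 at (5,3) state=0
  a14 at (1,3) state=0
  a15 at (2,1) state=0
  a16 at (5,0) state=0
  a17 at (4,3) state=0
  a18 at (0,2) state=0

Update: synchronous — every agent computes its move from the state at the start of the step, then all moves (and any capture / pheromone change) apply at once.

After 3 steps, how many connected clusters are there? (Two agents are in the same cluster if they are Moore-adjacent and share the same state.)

t=1: a0@(1,2):0 a1@(5,4):0 a2@(3,0):1 a3@(3,2):0 a4@(0,4):0 a5@(3,3):0 a6@(2,4):1 a7@(4,1):0 a8@(4,0):0 a9@(0,1):0 a10@(3,4):1 a11@(0,3):0 a12@(1,4):1 a13@(5,3):0 a14@(1,3):0 a15@(2,1):0 a16@(5,0):0 a17@(4,3):0 a18@(0,2):0
t=2: a0@(1,2):0 a1@(5,4):0 a2@(3,0):1 a3@(3,2):0 a4@(0,4):0 a5@(3,3):0 a6@(2,4):1 a7@(4,1):0 a8@(4,0):0 a9@(0,1):0 a10@(3,4):1 a11@(0,3):0 a12@(1,4):0 a13@(5,3):0 a14@(1,3):0 a15@(2,1):0 a16@(5,0):0 a17@(4,3):0 a18@(0,2):0
t=3: (unchanged — steady state)

2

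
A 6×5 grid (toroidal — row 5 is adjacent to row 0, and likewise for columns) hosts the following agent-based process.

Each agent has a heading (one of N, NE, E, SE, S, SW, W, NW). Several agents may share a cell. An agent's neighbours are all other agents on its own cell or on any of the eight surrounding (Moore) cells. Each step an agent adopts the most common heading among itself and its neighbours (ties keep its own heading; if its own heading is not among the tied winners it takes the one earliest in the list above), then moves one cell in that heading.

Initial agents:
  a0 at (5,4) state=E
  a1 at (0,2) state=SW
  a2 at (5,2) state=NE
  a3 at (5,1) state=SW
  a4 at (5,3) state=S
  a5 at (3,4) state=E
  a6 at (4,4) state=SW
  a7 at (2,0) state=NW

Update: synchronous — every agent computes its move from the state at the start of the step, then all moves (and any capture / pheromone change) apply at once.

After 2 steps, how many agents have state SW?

4

t=1: a0@(5,0):E a1@(1,1):SW a2@(0,1):SW a3@(0,0):SW a4@(0,2):SW a5@(3,0):E a6@(4,0):E a7@(1,4):NW
t=2: a0@(5,1):E a1@(2,0):SW a2@(1,0):SW a3@(1,4):SW a4@(1,1):SW a5@(3,1):E a6@(4,1):E a7@(0,3):NW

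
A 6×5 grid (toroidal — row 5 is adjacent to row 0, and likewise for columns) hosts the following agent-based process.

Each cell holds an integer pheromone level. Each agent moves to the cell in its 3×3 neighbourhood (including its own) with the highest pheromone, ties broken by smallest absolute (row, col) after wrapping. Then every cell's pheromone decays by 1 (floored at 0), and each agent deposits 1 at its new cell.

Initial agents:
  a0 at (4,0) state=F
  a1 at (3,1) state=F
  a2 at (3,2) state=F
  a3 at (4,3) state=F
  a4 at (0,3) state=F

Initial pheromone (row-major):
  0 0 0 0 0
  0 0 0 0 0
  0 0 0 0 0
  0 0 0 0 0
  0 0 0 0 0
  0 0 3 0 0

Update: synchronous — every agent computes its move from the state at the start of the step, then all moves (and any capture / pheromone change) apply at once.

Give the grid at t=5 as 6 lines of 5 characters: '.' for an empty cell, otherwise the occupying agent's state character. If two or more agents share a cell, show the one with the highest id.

t=1: a0@(3,0) a1@(2,0) a2@(2,1) a3@(5,2) a4@(5,2) | pheromone: 0 0 0 0 0 / 0 0 0 0 0 / 1 1 0 0 0 / 1 0 0 0 0 / 0 0 0 0 0 / 0 0 4 0 0
t=2: a0@(2,0) a1@(2,0) a2@(2,0) a3@(5,2) a4@(5,2) | pheromone: 0 0 0 0 0 / 0 0 0 0 0 / 3 0 0 0 0 / 0 0 0 0 0 / 0 0 0 0 0 / 0 0 5 0 0
t=3: a0@(2,0) a1@(2,0) a2@(2,0) a3@(5,2) a4@(5,2) | pheromone: 0 0 0 0 0 / 0 0 0 0 0 / 5 0 0 0 0 / 0 0 0 0 0 / 0 0 0 0 0 / 0 0 6 0 0
t=4: a0@(2,0) a1@(2,0) a2@(2,0) a3@(5,2) a4@(5,2) | pheromone: 0 0 0 0 0 / 0 0 0 0 0 / 7 0 0 0 0 / 0 0 0 0 0 / 0 0 0 0 0 / 0 0 7 0 0
t=5: a0@(2,0) a1@(2,0) a2@(2,0) a3@(5,2) a4@(5,2) | pheromone: 0 0 0 0 0 / 0 0 0 0 0 / 9 0 0 0 0 / 0 0 0 0 0 / 0 0 0 0 0 / 0 0 8 0 0

.....
.....
F....
.....
.....
..F..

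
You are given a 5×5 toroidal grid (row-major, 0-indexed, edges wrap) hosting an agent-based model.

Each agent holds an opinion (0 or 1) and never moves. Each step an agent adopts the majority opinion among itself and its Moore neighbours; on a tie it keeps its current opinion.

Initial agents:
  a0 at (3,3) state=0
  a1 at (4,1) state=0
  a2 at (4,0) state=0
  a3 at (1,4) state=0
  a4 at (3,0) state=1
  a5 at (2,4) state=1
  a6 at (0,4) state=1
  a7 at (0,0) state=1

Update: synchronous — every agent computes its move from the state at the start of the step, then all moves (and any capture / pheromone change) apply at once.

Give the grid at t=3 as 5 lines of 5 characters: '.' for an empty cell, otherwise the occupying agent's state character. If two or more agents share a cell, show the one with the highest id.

t=1: a0@(3,3):0 a1@(4,1):0 a2@(4,0):1 a3@(1,4):1 a4@(3,0):1 a5@(2,4):1 a6@(0,4):1 a7@(0,0):0
t=2: a0@(3,3):0 a1@(4,1):0 a2@(4,0):1 a3@(1,4):1 a4@(3,0):1 a5@(2,4):1 a6@(0,4):1 a7@(0,0):1
t=3: a0@(3,3):0 a1@(4,1):1 a2@(4,0):1 a3@(1,4):1 a4@(3,0):1 a5@(2,4):1 a6@(0,4):1 a7@(0,0):1

1...1
....1
....1
1..0.
11...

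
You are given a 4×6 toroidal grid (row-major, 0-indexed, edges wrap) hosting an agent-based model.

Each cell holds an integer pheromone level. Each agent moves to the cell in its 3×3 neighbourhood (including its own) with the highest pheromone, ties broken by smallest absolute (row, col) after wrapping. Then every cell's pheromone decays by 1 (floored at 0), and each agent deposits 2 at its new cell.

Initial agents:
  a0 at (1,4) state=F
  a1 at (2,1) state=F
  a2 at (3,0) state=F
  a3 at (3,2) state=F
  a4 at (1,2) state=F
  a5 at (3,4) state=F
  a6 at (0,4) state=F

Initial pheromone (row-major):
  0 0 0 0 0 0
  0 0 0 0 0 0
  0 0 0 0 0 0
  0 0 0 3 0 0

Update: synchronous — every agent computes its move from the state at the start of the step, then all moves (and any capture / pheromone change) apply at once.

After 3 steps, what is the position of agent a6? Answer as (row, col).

t=1: a0@(0,3) a1@(1,0) a2@(0,0) a3@(3,3) a4@(0,1) a5@(3,3) a6@(3,3) | pheromone: 2 2 0 2 0 0 / 2 0 0 0 0 0 / 0 0 0 0 0 0 / 0 0 0 8 0 0
t=2: a0@(3,3) a1@(0,0) a2@(0,0) a3@(3,3) a4@(0,0) a5@(3,3) a6@(3,3) | pheromone: 7 1 0 1 0 0 / 1 0 0 0 0 0 / 0 0 0 0 0 0 / 0 0 0 15 0 0
t=3: a0@(3,3) a1@(0,0) a2@(0,0) a3@(3,3) a4@(0,0) a5@(3,3) a6@(3,3) | pheromone: 12 0 0 0 0 0 / 0 0 0 0 0 0 / 0 0 0 0 0 0 / 0 0 0 22 0 0

(3, 3)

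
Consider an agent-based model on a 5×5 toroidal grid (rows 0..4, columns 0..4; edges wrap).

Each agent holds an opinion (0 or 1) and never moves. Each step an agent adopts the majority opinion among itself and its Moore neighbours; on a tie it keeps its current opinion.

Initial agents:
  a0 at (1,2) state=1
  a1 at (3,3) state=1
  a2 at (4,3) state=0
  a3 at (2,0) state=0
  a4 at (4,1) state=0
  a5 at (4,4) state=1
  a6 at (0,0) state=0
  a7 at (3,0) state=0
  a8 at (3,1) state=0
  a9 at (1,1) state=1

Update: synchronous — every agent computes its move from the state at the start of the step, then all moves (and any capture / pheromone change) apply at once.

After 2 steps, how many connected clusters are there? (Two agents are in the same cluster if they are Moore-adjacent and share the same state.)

t=1: a0@(1,2):1 a1@(3,3):1 a2@(4,3):1 a3@(2,0):0 a4@(4,1):0 a5@(4,4):0 a6@(0,0):0 a7@(3,0):0 a8@(3,1):0 a9@(1,1):1
t=2: (unchanged — steady state)

3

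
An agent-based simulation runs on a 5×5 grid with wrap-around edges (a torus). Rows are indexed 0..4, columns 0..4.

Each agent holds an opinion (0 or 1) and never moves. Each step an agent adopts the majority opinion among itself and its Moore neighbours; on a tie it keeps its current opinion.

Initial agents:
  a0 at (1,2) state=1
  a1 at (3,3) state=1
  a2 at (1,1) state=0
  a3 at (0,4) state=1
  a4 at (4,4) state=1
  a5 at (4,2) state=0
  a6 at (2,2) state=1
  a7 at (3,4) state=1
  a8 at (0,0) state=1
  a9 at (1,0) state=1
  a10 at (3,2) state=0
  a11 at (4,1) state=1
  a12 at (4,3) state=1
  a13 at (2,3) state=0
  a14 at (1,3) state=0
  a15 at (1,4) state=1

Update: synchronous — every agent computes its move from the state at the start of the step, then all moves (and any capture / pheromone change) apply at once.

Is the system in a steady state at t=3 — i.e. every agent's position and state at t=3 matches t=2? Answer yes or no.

yes

t=1: a0@(1,2):0 a1@(3,3):1 a2@(1,1):1 a3@(0,4):1 a4@(4,4):1 a5@(4,2):1 a6@(2,2):0 a7@(3,4):1 a8@(0,0):1 a9@(1,0):1 a10@(3,2):1 a11@(4,1):1 a12@(4,3):1 a13@(2,3):1 a14@(1,3):1 a15@(1,4):1
t=2: a0@(1,2):1 a1@(3,3):1 a2@(1,1):1 a3@(0,4):1 a4@(4,4):1 a5@(4,2):1 a6@(2,2):1 a7@(3,4):1 a8@(0,0):1 a9@(1,0):1 a10@(3,2):1 a11@(4,1):1 a12@(4,3):1 a13@(2,3):1 a14@(1,3):1 a15@(1,4):1
t=3: (unchanged — steady state)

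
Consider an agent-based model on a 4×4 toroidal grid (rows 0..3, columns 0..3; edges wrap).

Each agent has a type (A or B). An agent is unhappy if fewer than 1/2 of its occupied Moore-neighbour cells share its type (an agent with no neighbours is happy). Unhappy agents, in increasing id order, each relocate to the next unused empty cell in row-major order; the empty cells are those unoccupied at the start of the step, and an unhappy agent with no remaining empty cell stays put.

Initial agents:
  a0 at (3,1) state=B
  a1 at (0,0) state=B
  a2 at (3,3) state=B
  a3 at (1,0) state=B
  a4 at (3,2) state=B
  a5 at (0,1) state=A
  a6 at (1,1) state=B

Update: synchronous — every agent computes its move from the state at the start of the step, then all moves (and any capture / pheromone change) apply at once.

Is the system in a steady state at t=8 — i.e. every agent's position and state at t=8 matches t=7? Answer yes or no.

no

t=1: a0@(3,1):B a1@(0,0):B a2@(3,3):B a3@(1,0):B a4@(3,2):B a5@(0,2):A a6@(1,1):B
t=2: a0@(3,1):B a1@(0,0):B a2@(3,3):B a3@(1,0):B a4@(3,2):B a5@(0,1):A a6@(1,1):B
t=3: a0@(3,1):B a1@(0,0):B a2@(3,3):B a3@(1,0):B a4@(3,2):B a5@(0,2):A a6@(1,1):B
t=4: a0@(3,1):B a1@(0,0):B a2@(3,3):B a3@(1,0):B a4@(3,2):B a5@(0,1):A a6@(1,1):B
t=5: a0@(3,1):B a1@(0,0):B a2@(3,3):B a3@(1,0):B a4@(3,2):B a5@(0,2):A a6@(1,1):B
t=6: a0@(3,1):B a1@(0,0):B a2@(3,3):B a3@(1,0):B a4@(3,2):B a5@(0,1):A a6@(1,1):B
t=7: a0@(3,1):B a1@(0,0):B a2@(3,3):B a3@(1,0):B a4@(3,2):B a5@(0,2):A a6@(1,1):B
t=8: a0@(3,1):B a1@(0,0):B a2@(3,3):B a3@(1,0):B a4@(3,2):B a5@(0,1):A a6@(1,1):B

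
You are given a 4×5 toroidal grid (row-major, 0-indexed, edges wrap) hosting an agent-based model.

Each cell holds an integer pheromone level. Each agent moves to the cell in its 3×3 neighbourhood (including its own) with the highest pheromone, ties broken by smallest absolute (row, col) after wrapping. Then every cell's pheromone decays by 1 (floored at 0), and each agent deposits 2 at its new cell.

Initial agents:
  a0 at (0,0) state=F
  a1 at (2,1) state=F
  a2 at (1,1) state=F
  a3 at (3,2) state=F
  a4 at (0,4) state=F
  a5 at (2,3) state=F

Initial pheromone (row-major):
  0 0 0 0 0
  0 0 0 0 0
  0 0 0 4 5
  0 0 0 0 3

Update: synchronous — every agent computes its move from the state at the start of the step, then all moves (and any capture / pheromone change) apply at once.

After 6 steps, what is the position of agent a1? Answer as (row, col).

t=1: a0@(3,4) a1@(1,0) a2@(0,0) a3@(2,3) a4@(3,4) a5@(2,4) | pheromone: 2 0 0 0 0 / 2 0 0 0 0 / 0 0 0 5 6 / 0 0 0 0 6
t=2: a0@(2,4) a1@(2,4) a2@(3,4) a3@(2,4) a4@(2,4) a5@(2,4) | pheromone: 1 0 0 0 0 / 1 0 0 0 0 / 0 0 0 4 15 / 0 0 0 0 7
t=3: a0@(2,4) a1@(2,4) a2@(2,4) a3@(2,4) a4@(2,4) a5@(2,4) | pheromone: 0 0 0 0 0 / 0 0 0 0 0 / 0 0 0 3 26 / 0 0 0 0 6
t=4: a0@(2,4) a1@(2,4) a2@(2,4) a3@(2,4) a4@(2,4) a5@(2,4) | pheromone: 0 0 0 0 0 / 0 0 0 0 0 / 0 0 0 2 37 / 0 0 0 0 5
t=5: a0@(2,4) a1@(2,4) a2@(2,4) a3@(2,4) a4@(2,4) a5@(2,4) | pheromone: 0 0 0 0 0 / 0 0 0 0 0 / 0 0 0 1 48 / 0 0 0 0 4
t=6: a0@(2,4) a1@(2,4) a2@(2,4) a3@(2,4) a4@(2,4) a5@(2,4) | pheromone: 0 0 0 0 0 / 0 0 0 0 0 / 0 0 0 0 59 / 0 0 0 0 3

(2, 4)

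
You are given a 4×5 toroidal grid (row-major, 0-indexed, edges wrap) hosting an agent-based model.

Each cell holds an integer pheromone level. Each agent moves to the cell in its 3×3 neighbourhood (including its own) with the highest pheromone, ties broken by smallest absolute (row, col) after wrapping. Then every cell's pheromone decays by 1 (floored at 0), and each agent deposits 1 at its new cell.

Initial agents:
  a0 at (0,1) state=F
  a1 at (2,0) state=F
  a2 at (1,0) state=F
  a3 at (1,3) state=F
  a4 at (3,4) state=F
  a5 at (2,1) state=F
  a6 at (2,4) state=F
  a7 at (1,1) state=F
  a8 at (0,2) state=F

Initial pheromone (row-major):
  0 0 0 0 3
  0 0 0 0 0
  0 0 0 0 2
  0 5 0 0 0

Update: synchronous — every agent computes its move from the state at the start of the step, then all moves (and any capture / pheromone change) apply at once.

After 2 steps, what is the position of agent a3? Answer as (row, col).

t=1: a0@(3,1) a1@(3,1) a2@(0,4) a3@(0,4) a4@(0,4) a5@(3,1) a6@(2,4) a7@(0,0) a8@(3,1) | pheromone: 1 0 0 0 5 / 0 0 0 0 0 / 0 0 0 0 2 / 0 8 0 0 0
t=2: a0@(3,1) a1@(3,1) a2@(0,4) a3@(0,4) a4@(0,4) a5@(3,1) a6@(2,4) a7@(3,1) a8@(3,1) | pheromone: 0 0 0 0 7 / 0 0 0 0 0 / 0 0 0 0 2 / 0 12 0 0 0

(0, 4)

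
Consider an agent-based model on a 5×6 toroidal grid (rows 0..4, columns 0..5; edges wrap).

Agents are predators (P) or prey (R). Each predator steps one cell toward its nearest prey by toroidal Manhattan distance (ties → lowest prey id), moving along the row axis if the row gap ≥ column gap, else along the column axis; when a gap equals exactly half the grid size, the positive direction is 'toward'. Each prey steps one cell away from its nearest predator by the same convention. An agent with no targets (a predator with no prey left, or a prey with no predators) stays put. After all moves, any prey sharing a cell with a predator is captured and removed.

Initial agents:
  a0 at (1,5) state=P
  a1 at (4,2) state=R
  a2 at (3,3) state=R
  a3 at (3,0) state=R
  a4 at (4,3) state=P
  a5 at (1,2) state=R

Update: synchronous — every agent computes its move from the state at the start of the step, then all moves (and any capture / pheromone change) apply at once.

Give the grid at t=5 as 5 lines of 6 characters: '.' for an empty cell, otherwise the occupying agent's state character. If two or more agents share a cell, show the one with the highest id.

......
.....R
.P...R
......
..RRP.

t=1: a0@(2,5):P a1@(4,1):R a2@(2,3):R a3@(4,0):R a4@(4,2):P a5@(1,1):R
t=2: a0@(2,4):P a1@(4,0):R a2@(2,2):R a3@(4,5):R a4@(4,1):P a5@(1,2):R
t=3: a0@(2,3):P a1@(4,5):R a2@(2,1):R a3@(4,4):R a4@(4,0):P a5@(1,1):R
t=4: a0@(2,2):P a1@(4,4):R a2@(2,0):R a3@(4,3):R a4@(4,5):P a5@(1,0):R
t=5: a0@(2,1):P a1@(4,3):R a2@(2,5):R a3@(4,2):R a4@(4,4):P a5@(1,5):R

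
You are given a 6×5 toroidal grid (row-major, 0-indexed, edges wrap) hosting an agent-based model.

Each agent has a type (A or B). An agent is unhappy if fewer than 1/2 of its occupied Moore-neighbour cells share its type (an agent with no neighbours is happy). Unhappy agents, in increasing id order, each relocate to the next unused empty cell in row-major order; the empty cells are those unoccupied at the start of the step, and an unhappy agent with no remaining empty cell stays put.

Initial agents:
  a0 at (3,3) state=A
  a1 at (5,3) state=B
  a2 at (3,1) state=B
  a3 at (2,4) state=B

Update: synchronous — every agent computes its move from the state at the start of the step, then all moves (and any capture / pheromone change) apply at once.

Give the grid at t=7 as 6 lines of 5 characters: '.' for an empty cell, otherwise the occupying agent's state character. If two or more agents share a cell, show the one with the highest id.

t=1: a0@(0,0):A a1@(5,3):B a2@(3,1):B a3@(0,1):B
t=2: a0@(0,2):A a1@(5,3):B a2@(3,1):B a3@(0,3):B
t=3: a0@(0,0):A a1@(5,3):B a2@(3,1):B a3@(0,3):B
t=4: (unchanged — steady state)

A..B.
.....
.....
.B...
.....
...B.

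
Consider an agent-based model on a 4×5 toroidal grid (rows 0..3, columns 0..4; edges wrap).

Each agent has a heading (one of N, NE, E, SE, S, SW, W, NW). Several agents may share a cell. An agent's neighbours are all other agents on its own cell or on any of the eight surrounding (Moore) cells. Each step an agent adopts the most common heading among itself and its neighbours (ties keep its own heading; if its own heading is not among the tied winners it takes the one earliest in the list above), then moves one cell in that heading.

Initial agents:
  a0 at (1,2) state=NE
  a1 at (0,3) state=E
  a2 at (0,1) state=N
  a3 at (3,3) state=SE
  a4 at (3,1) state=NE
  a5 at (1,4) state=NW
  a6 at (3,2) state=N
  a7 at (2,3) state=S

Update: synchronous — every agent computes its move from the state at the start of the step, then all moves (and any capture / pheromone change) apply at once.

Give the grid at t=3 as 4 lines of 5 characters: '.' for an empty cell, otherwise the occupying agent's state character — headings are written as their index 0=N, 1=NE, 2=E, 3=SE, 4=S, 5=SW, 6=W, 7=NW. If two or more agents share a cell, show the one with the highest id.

t=1: a0@(0,3):NE a1@(0,4):E a2@(3,1):N a3@(0,4):SE a4@(2,1):N a5@(0,3):NW a6@(2,2):N a7@(3,3):S
t=2: a0@(3,4):NE a1@(0,0):E a2@(2,1):N a3@(1,0):SE a4@(1,1):N a5@(3,2):NW a6@(1,2):N a7@(0,3):S
t=3: a0@(2,0):NE a1@(0,1):E a2@(1,1):N a3@(0,0):N a4@(0,1):N a5@(2,1):NW a6@(0,2):N a7@(1,3):S

000..
.0.4.
17...
.....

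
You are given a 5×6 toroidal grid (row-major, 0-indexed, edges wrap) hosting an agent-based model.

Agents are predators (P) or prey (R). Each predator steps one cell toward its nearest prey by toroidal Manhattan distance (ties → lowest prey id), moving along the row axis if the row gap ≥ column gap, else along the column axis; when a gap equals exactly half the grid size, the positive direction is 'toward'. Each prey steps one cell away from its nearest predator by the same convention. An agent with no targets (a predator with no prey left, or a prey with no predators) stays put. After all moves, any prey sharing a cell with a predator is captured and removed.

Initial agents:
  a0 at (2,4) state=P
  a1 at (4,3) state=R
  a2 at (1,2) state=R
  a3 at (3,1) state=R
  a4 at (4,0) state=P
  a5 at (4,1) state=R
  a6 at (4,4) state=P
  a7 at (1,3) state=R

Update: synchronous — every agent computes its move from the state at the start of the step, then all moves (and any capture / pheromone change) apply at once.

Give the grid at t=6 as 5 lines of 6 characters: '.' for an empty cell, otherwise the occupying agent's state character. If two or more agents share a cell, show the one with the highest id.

t=1: a0@(1,4):P a1@(4,2):R a2@(1,1):R a3@(2,1):R a4@(4,1):P a5@(4,2):R a6@(4,3):P a7@(0,3):R
t=2: a0@(0,4):P a1@(4,3):R a2@(2,1):R a3@(1,1):R a4@(4,2):P a5@(4,3):R a6@(4,2):P a7@(1,3):R
t=3: a0@(4,4):P a2@(1,1):R a3@(2,1):R a4@(4,3):P a6@(4,3):P a7@(2,3):R
t=4: a0@(3,4):P a2@(2,1):R a3@(1,1):R a4@(3,3):P a6@(3,3):P a7@(1,3):R
t=5: a0@(2,4):P a2@(2,0):R a3@(0,1):R a4@(2,3):P a6@(2,3):P a7@(0,3):R
t=6: a0@(2,5):P a2@(2,1):R a3@(4,1):R a4@(1,3):P a6@(1,3):P a7@(4,3):R

......
...P..
.R...P
......
.R.R..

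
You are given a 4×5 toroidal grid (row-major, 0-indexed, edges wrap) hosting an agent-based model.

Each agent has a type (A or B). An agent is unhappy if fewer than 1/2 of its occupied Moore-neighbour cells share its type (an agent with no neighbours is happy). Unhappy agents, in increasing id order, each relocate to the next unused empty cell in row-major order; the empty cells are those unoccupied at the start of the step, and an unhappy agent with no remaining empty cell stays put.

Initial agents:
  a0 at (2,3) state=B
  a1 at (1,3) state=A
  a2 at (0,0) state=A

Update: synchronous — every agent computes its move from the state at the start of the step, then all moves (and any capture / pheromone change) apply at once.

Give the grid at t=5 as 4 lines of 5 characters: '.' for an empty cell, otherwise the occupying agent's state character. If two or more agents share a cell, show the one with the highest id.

B...A
A....
.....
.....

t=1: a0@(0,1):B a1@(0,2):A a2@(0,0):A
t=2: a0@(0,3):B a1@(0,4):A a2@(1,0):A
t=3: a0@(0,0):B a1@(0,4):A a2@(1,0):A
t=4: a0@(0,1):B a1@(0,4):A a2@(1,0):A
t=5: a0@(0,0):B a1@(0,4):A a2@(1,0):A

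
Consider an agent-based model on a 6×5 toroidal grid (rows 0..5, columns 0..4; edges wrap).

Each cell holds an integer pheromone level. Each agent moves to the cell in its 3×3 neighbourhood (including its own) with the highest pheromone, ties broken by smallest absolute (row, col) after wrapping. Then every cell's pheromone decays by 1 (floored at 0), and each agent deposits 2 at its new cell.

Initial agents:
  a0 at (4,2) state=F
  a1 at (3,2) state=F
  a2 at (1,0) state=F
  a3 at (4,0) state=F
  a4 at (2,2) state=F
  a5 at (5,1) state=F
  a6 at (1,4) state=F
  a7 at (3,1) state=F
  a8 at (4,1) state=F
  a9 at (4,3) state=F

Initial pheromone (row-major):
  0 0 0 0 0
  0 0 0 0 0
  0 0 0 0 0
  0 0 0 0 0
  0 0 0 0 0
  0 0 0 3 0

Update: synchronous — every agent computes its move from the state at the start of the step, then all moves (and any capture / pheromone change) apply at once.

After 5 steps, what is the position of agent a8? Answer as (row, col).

(3, 0)

t=1: a0@(5,3) a1@(2,1) a2@(0,0) a3@(3,0) a4@(1,1) a5@(0,0) a6@(0,0) a7@(2,0) a8@(3,0) a9@(5,3) | pheromone: 6 0 0 0 0 / 0 2 0 0 0 / 2 2 0 0 0 / 4 0 0 0 0 / 0 0 0 0 0 / 0 0 0 6 0
t=2: a0@(5,3) a1@(3,0) a2@(0,0) a3@(3,0) a4@(0,0) a5@(0,0) a6@(0,0) a7@(3,0) a8@(3,0) a9@(5,3) | pheromone: 13 0 0 0 0 / 0 1 0 0 0 / 1 1 0 0 0 / 11 0 0 0 0 / 0 0 0 0 0 / 0 0 0 9 0
t=3: a0@(5,3) a1@(3,0) a2@(0,0) a3@(3,0) a4@(0,0) a5@(0,0) a6@(0,0) a7@(3,0) a8@(3,0) a9@(5,3) | pheromone: 20 0 0 0 0 / 0 0 0 0 0 / 0 0 0 0 0 / 18 0 0 0 0 / 0 0 0 0 0 / 0 0 0 12 0
t=4: a0@(5,3) a1@(3,0) a2@(0,0) a3@(3,0) a4@(0,0) a5@(0,0) a6@(0,0) a7@(3,0) a8@(3,0) a9@(5,3) | pheromone: 27 0 0 0 0 / 0 0 0 0 0 / 0 0 0 0 0 / 25 0 0 0 0 / 0 0 0 0 0 / 0 0 0 15 0
t=5: a0@(5,3) a1@(3,0) a2@(0,0) a3@(3,0) a4@(0,0) a5@(0,0) a6@(0,0) a7@(3,0) a8@(3,0) a9@(5,3) | pheromone: 34 0 0 0 0 / 0 0 0 0 0 / 0 0 0 0 0 / 32 0 0 0 0 / 0 0 0 0 0 / 0 0 0 18 0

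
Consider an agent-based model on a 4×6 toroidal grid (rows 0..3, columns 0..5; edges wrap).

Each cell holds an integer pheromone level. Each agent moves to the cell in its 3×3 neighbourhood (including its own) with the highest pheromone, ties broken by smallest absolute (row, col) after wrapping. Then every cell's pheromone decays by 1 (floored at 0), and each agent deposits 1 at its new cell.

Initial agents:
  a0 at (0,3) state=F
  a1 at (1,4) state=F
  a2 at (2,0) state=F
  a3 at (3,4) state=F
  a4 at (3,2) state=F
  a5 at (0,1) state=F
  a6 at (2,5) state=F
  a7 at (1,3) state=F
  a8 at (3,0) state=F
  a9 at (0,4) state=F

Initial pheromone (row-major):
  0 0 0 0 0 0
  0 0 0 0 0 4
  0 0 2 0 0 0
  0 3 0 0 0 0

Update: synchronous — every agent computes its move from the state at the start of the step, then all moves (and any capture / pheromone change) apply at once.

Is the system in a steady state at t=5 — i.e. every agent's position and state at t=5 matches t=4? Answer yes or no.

t=1: a0@(0,2) a1@(1,5) a2@(1,5) a3@(0,3) a4@(3,1) a5@(3,1) a6@(1,5) a7@(2,2) a8@(3,1) a9@(1,5) | pheromone: 0 0 1 1 0 0 / 0 0 0 0 0 7 / 0 0 2 0 0 0 / 0 5 0 0 0 0
t=2: a0@(3,1) a1@(1,5) a2@(1,5) a3@(0,2) a4@(3,1) a5@(3,1) a6@(1,5) a7@(3,1) a8@(3,1) a9@(1,5) | pheromone: 0 0 1 0 0 0 / 0 0 0 0 0 10 / 0 0 1 0 0 0 / 0 9 0 0 0 0
t=3: a0@(3,1) a1@(1,5) a2@(1,5) a3@(3,1) a4@(3,1) a5@(3,1) a6@(1,5) a7@(3,1) a8@(3,1) a9@(1,5) | pheromone: 0 0 0 0 0 0 / 0 0 0 0 0 13 / 0 0 0 0 0 0 / 0 14 0 0 0 0
t=4: a0@(3,1) a1@(1,5) a2@(1,5) a3@(3,1) a4@(3,1) a5@(3,1) a6@(1,5) a7@(3,1) a8@(3,1) a9@(1,5) | pheromone: 0 0 0 0 0 0 / 0 0 0 0 0 16 / 0 0 0 0 0 0 / 0 19 0 0 0 0
t=5: a0@(3,1) a1@(1,5) a2@(1,5) a3@(3,1) a4@(3,1) a5@(3,1) a6@(1,5) a7@(3,1) a8@(3,1) a9@(1,5) | pheromone: 0 0 0 0 0 0 / 0 0 0 0 0 19 / 0 0 0 0 0 0 / 0 24 0 0 0 0

yes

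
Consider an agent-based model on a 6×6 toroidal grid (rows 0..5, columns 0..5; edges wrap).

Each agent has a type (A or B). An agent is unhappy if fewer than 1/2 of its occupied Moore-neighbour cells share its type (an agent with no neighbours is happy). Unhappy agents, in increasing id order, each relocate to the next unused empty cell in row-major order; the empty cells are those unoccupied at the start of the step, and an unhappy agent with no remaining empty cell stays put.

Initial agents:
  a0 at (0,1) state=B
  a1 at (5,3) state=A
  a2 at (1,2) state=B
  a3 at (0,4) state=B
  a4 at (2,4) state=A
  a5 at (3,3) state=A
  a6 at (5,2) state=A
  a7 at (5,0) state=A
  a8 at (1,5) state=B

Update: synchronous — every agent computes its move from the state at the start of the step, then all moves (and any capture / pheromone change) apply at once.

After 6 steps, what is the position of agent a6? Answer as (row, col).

(5, 2)

t=1: a0@(0,0):B a1@(5,3):A a2@(1,2):B a3@(0,4):B a4@(2,4):A a5@(3,3):A a6@(5,2):A a7@(0,2):A a8@(1,5):B
t=2: a0@(0,0):B a1@(5,3):A a2@(0,1):B a3@(0,4):B a4@(2,4):A a5@(3,3):A a6@(5,2):A a7@(0,2):A a8@(1,5):B
t=3: a0@(0,0):B a1@(5,3):A a2@(0,3):B a3@(0,4):B a4@(2,4):A a5@(3,3):A a6@(5,2):A a7@(0,2):A a8@(1,5):B
t=4: a0@(0,0):B a1@(5,3):A a2@(0,1):B a3@(0,4):B a4@(2,4):A a5@(3,3):A a6@(5,2):A a7@(0,2):A a8@(1,5):B
t=5: a0@(0,0):B a1@(5,3):A a2@(0,3):B a3@(0,4):B a4@(2,4):A a5@(3,3):A a6@(5,2):A a7@(0,2):A a8@(1,5):B
t=6: a0@(0,0):B a1@(5,3):A a2@(0,1):B a3@(0,4):B a4@(2,4):A a5@(3,3):A a6@(5,2):A a7@(0,2):A a8@(1,5):B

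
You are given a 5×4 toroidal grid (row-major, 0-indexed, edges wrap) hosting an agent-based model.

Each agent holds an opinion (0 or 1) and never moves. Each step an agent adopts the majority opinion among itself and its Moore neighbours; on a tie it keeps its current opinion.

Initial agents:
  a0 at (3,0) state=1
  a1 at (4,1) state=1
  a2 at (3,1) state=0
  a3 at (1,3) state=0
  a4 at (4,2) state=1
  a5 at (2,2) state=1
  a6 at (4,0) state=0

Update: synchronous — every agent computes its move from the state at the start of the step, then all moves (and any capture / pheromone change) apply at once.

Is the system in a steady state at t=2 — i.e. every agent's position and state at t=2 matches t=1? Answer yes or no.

no

t=1: a0@(3,0):1 a1@(4,1):1 a2@(3,1):1 a3@(1,3):0 a4@(4,2):1 a5@(2,2):0 a6@(4,0):0
t=2: a0@(3,0):1 a1@(4,1):1 a2@(3,1):1 a3@(1,3):0 a4@(4,2):1 a5@(2,2):0 a6@(4,0):1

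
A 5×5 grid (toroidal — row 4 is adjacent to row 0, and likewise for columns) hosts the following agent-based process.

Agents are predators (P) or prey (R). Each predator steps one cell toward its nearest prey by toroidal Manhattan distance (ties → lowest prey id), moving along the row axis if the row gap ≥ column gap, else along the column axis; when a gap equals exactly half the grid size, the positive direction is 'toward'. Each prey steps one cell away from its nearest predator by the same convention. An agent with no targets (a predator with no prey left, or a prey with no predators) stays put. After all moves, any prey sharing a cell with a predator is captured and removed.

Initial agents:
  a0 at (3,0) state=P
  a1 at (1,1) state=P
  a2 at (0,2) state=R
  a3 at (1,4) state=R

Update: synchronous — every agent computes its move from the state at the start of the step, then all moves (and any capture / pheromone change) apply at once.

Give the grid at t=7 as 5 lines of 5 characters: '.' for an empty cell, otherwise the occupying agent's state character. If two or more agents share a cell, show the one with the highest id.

t=1: a0@(2,0):P a1@(0,1):P a2@(4,2):R a3@(1,3):R
t=2: a0@(2,4):P a1@(4,1):P a2@(3,2):R a3@(1,2):R
t=3: a0@(2,3):P a1@(3,1):P a2@(2,2):R a3@(1,1):R
t=4: a0@(2,2):P a1@(2,1):P a3@(0,1):R
t=5: a0@(1,2):P a1@(1,1):P a3@(4,1):R
t=6: a0@(0,2):P a1@(0,1):P a3@(3,1):R
t=7: a0@(4,2):P a1@(4,1):P a3@(2,1):R

.....
.....
.R...
.....
.PP..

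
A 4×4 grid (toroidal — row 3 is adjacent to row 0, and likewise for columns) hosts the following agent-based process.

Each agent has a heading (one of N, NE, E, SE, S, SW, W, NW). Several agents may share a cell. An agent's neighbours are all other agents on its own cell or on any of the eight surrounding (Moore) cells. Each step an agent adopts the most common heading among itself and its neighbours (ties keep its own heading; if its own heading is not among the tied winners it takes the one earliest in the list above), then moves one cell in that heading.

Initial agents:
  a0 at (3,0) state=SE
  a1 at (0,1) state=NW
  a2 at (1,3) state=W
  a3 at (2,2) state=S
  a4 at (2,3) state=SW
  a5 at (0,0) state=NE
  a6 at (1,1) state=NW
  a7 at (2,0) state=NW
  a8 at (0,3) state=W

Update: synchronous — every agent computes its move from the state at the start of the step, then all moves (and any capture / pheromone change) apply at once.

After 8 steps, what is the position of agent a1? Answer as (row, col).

(0, 1)

t=1: a0@(2,3):NW a1@(3,0):NW a2@(1,2):W a3@(3,2):S a4@(3,2):SW a5@(0,3):W a6@(0,0):NW a7@(1,3):NW a8@(0,2):W
t=2: a0@(1,2):NW a1@(2,3):NW a2@(1,1):W a3@(3,1):W a4@(3,1):W a5@(0,2):W a6@(3,3):NW a7@(0,2):NW a8@(0,1):W
t=3: a0@(0,1):NW a1@(1,2):NW a2@(1,0):W a3@(3,0):W a4@(3,0):W a5@(0,1):W a6@(2,2):NW a7@(0,1):W a8@(0,0):W
t=4: a0@(0,0):W a1@(0,1):NW a2@(1,3):W a3@(3,3):W a4@(3,3):W a5@(0,0):W a6@(1,1):NW a7@(0,0):W a8@(0,3):W
t=5: a0@(0,3):W a1@(0,0):W a2@(1,2):W a3@(3,2):W a4@(3,2):W a5@(0,3):W a6@(1,0):W a7@(0,3):W a8@(0,2):W
t=6: a0@(0,2):W a1@(0,3):W a2@(1,1):W a3@(3,1):W a4@(3,1):W a5@(0,2):W a6@(1,3):W a7@(0,2):W a8@(0,1):W
t=7: a0@(0,1):W a1@(0,2):W a2@(1,0):W a3@(3,0):W a4@(3,0):W a5@(0,1):W a6@(1,2):W a7@(0,1):W a8@(0,0):W
t=8: a0@(0,0):W a1@(0,1):W a2@(1,3):W a3@(3,3):W a4@(3,3):W a5@(0,0):W a6@(1,1):W a7@(0,0):W a8@(0,3):W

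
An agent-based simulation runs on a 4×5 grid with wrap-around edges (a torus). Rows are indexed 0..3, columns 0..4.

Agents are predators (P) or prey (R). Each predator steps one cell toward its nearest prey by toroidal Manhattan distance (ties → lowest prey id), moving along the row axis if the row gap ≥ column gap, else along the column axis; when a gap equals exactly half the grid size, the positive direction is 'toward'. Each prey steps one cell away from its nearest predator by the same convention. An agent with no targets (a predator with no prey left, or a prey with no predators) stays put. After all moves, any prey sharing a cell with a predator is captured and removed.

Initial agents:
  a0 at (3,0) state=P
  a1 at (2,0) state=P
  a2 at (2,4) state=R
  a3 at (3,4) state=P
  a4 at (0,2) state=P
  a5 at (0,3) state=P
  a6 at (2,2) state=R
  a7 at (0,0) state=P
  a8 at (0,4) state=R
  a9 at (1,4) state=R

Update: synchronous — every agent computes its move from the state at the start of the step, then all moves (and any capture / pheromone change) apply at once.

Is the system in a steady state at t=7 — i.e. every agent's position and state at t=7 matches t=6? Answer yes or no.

t=1: a0@(2,0):P a1@(2,4):P a2@(2,3):R a3@(2,4):P a4@(1,2):P a5@(0,4):P a6@(2,3):R a7@(0,4):P a8@(1,4):R
t=2: a0@(2,4):P a1@(2,3):P a3@(2,3):P a4@(2,2):P a5@(1,4):P a7@(1,4):P a8@(0,4):R
t=3: a0@(3,4):P a1@(3,3):P a3@(3,3):P a4@(3,2):P a5@(0,4):P a7@(0,4):P
t=4: (unchanged — steady state)

yes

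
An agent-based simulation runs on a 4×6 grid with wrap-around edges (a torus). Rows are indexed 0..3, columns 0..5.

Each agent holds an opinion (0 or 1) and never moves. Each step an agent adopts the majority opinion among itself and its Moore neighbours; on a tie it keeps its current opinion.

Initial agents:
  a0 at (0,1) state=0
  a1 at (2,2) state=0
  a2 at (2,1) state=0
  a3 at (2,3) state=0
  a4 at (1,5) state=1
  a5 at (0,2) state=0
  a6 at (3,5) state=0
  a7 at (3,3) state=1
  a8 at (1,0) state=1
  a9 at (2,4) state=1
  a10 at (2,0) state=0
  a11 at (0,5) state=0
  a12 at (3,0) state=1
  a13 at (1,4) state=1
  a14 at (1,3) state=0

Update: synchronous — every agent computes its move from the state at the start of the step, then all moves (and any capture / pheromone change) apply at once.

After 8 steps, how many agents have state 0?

12

t=1: a0@(0,1):0 a1@(2,2):0 a2@(2,1):0 a3@(2,3):0 a4@(1,5):1 a5@(0,2):0 a6@(3,5):0 a7@(3,3):0 a8@(1,0):0 a9@(2,4):1 a10@(2,0):0 a11@(0,5):1 a12@(3,0):0 a13@(1,4):1 a14@(1,3):0
t=2: a0@(0,1):0 a1@(2,2):0 a2@(2,1):0 a3@(2,3):0 a4@(1,5):1 a5@(0,2):0 a6@(3,5):0 a7@(3,3):0 a8@(1,0):0 a9@(2,4):0 a10@(2,0):0 a11@(0,5):1 a12@(3,0):0 a13@(1,4):1 a14@(1,3):0
t=3: (unchanged — steady state)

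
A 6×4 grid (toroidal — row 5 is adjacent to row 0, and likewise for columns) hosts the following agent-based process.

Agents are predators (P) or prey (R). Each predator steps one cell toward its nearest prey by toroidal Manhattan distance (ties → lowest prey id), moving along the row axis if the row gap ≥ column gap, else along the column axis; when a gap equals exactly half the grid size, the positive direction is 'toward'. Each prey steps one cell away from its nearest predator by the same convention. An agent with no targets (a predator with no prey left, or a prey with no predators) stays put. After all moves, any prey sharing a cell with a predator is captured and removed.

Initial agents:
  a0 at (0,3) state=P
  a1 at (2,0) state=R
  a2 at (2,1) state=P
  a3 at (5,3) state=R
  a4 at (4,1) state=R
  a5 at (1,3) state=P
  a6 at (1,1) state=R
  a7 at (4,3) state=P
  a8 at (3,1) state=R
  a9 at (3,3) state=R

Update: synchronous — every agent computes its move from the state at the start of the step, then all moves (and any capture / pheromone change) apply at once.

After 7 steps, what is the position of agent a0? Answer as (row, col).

(4, 0)

t=1: a0@(5,3):P a2@(2,0):P a3@(4,3):R a4@(5,1):R a5@(2,3):P a6@(0,1):R a7@(5,3):P a8@(4,1):R
t=2: a0@(4,3):P a2@(3,0):P a4@(5,0):R a5@(3,3):P a6@(0,0):R a7@(4,3):P a8@(4,0):R
t=3: a0@(4,0):P a2@(4,0):P a4@(0,0):R a5@(4,3):P a6@(1,0):R a7@(4,0):P a8@(4,1):R
t=4: a0@(4,1):P a2@(4,1):P a4@(1,0):R a5@(4,0):P a6@(0,0):R a7@(4,1):P a8@(4,2):R
t=5: a0@(4,2):P a2@(4,2):P a4@(0,0):R a5@(5,0):P a6@(1,0):R a7@(4,2):P a8@(4,3):R
t=6: a0@(4,3):P a2@(4,3):P a4@(1,0):R a5@(0,0):P a6@(2,0):R a7@(4,3):P a8@(4,0):R
t=7: a0@(4,0):P a2@(4,0):P a4@(2,0):R a5@(1,0):P a6@(3,0):R a7@(4,0):P a8@(4,1):R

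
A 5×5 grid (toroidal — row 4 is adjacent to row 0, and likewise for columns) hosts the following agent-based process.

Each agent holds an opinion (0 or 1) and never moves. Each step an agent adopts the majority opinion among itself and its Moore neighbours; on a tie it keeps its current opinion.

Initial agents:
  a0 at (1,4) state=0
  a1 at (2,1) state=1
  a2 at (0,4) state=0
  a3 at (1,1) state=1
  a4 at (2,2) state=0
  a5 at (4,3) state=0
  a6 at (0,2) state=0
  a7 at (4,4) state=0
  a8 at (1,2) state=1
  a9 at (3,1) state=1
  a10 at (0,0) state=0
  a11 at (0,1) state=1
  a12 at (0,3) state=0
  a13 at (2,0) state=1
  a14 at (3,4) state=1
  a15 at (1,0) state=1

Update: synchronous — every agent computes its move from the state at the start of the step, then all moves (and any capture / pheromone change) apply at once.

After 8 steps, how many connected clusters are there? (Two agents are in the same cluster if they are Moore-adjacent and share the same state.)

2

t=1: a0@(1,4):0 a1@(2,1):1 a2@(0,4):0 a3@(1,1):1 a4@(2,2):1 a5@(4,3):0 a6@(0,2):0 a7@(4,4):0 a8@(1,2):1 a9@(3,1):1 a10@(0,0):0 a11@(0,1):1 a12@(0,3):0 a13@(2,0):1 a14@(3,4):1 a15@(1,0):1
t=2: (unchanged — steady state)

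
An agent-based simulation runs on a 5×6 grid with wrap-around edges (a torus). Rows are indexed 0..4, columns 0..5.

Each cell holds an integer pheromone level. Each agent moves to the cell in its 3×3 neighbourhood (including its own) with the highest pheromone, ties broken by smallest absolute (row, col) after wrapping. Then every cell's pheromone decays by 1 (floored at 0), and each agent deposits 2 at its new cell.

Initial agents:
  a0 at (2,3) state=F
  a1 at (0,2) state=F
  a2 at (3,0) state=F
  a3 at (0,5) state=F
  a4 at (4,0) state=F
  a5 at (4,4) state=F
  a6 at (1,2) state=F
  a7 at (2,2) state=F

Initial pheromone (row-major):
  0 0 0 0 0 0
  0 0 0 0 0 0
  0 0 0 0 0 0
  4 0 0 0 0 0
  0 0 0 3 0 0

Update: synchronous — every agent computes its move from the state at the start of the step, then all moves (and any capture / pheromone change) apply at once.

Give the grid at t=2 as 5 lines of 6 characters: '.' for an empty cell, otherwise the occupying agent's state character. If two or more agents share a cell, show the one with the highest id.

FF....
......
......
F.....
...F..

t=1: a0@(1,2) a1@(4,3) a2@(3,0) a3@(0,0) a4@(3,0) a5@(4,3) a6@(0,1) a7@(1,1) | pheromone: 2 2 0 0 0 0 / 0 2 2 0 0 0 / 0 0 0 0 0 0 / 7 0 0 0 0 0 / 0 0 0 6 0 0
t=2: a0@(0,1) a1@(4,3) a2@(3,0) a3@(0,0) a4@(3,0) a5@(4,3) a6@(0,0) a7@(0,0) | pheromone: 7 3 0 0 0 0 / 0 1 1 0 0 0 / 0 0 0 0 0 0 / 10 0 0 0 0 0 / 0 0 0 9 0 0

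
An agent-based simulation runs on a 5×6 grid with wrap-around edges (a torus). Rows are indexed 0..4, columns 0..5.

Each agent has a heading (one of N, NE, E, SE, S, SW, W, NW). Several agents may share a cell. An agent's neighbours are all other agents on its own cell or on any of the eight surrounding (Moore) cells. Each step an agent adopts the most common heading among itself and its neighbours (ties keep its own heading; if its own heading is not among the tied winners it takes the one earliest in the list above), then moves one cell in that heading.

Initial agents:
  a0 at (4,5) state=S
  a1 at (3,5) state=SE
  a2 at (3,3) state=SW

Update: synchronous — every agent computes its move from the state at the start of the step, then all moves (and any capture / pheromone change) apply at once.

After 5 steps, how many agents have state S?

1

t=1: a0@(0,5):S a1@(4,0):SE a2@(4,2):SW
t=2: a0@(1,5):S a1@(0,1):SE a2@(0,1):SW
t=3: a0@(2,5):S a1@(1,2):SE a2@(1,0):SW
t=4: a0@(3,5):S a1@(2,3):SE a2@(2,5):SW
t=5: a0@(4,5):S a1@(3,4):SE a2@(3,4):SW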